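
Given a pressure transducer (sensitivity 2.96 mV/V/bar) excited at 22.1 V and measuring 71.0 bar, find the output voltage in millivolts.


Output = sensitivity * Vex * P.
Vout = 2.96 * 22.1 * 71.0
Vout = 65.416 * 71.0
Vout = 4644.54 mV

4644.54 mV


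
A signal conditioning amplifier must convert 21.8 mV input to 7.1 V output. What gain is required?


Gain = Vout / Vin (converting to same units).
G = 7.1 V / 21.8 mV
G = 7100.0 mV / 21.8 mV
G = 325.69

325.69


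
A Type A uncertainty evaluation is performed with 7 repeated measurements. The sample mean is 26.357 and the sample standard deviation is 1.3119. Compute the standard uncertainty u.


The standard uncertainty for Type A evaluation is u = s / sqrt(n).
u = 1.3119 / sqrt(7)
u = 1.3119 / 2.6458
u = 0.4959

0.4959


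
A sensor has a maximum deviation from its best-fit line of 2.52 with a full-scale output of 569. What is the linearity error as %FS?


Linearity error = (max deviation / full scale) * 100%.
Linearity = (2.52 / 569) * 100
Linearity = 0.443 %FS

0.443 %FS


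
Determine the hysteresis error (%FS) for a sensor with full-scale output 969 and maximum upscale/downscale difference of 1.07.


Hysteresis = (max difference / full scale) * 100%.
H = (1.07 / 969) * 100
H = 0.11 %FS

0.11 %FS


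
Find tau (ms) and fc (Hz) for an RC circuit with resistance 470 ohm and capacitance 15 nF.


Time constant: tau = R * C.
tau = 470 * 1.50e-08 = 7.05e-06 s
tau = 0.0071 ms
Cutoff frequency: fc = 1 / (2*pi*R*C).
fc = 1 / (2*pi*7.05e-06) = 22575.17 Hz

tau = 0.0071 ms, fc = 22575.17 Hz


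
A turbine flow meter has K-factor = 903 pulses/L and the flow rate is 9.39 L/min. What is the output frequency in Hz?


Frequency = K * Q / 60 (converting L/min to L/s).
f = 903 * 9.39 / 60
f = 8479.17 / 60
f = 141.32 Hz

141.32 Hz


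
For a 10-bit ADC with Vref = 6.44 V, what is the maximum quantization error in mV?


The maximum quantization error is +/- LSB/2.
LSB = Vref / 2^n = 6.44 / 1024 = 0.00628906 V
Max error = LSB / 2 = 0.00628906 / 2 = 0.00314453 V
Max error = 3.1445 mV

3.1445 mV


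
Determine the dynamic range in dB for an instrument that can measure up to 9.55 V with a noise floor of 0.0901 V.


Dynamic range = 20 * log10(Vmax / Vnoise).
DR = 20 * log10(9.55 / 0.0901)
DR = 20 * log10(105.99)
DR = 40.51 dB

40.51 dB


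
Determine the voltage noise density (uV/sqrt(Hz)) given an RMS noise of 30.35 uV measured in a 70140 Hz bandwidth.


Noise spectral density = Vrms / sqrt(BW).
NSD = 30.35 / sqrt(70140)
NSD = 30.35 / 264.8396
NSD = 0.1146 uV/sqrt(Hz)

0.1146 uV/sqrt(Hz)


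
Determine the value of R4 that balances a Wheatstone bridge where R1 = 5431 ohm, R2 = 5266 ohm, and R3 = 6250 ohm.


At balance: R1*R4 = R2*R3, so R4 = R2*R3/R1.
R4 = 5266 * 6250 / 5431
R4 = 32912500 / 5431
R4 = 6060.12 ohm

6060.12 ohm


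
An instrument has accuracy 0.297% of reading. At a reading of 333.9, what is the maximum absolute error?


Absolute error = (accuracy% / 100) * reading.
Error = (0.297 / 100) * 333.9
Error = 0.00297 * 333.9
Error = 0.9917

0.9917


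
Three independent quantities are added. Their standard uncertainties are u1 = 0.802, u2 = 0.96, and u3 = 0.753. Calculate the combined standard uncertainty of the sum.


For a sum of independent quantities, uc = sqrt(u1^2 + u2^2 + u3^2).
uc = sqrt(0.802^2 + 0.96^2 + 0.753^2)
uc = sqrt(0.643204 + 0.9216 + 0.567009)
uc = 1.4601

1.4601


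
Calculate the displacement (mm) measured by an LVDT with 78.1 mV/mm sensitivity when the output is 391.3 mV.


Displacement = Vout / sensitivity.
d = 391.3 / 78.1
d = 5.01 mm

5.01 mm


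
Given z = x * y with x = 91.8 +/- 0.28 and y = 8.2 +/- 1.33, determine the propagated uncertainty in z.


For a product z = x*y, the relative uncertainty is:
uz/z = sqrt((ux/x)^2 + (uy/y)^2)
Relative uncertainties: ux/x = 0.28/91.8 = 0.00305
uy/y = 1.33/8.2 = 0.162195
z = 91.8 * 8.2 = 752.8
uz = 752.8 * sqrt(0.00305^2 + 0.162195^2) = 122.116

122.116


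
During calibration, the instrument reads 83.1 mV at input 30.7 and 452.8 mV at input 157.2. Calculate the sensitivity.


Sensitivity = (y2 - y1) / (x2 - x1).
S = (452.8 - 83.1) / (157.2 - 30.7)
S = 369.7 / 126.5
S = 2.9225 mV/unit

2.9225 mV/unit


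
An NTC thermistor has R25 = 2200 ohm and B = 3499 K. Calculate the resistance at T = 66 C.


NTC thermistor equation: Rt = R25 * exp(B * (1/T - 1/T25)).
T in Kelvin: 339.15 K, T25 = 298.15 K
1/T - 1/T25 = 1/339.15 - 1/298.15 = -0.00040547
B * (1/T - 1/T25) = 3499 * -0.00040547 = -1.4187
Rt = 2200 * exp(-1.4187) = 532.4 ohm

532.4 ohm


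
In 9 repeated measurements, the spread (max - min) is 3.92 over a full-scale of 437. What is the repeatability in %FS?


Repeatability = (spread / full scale) * 100%.
R = (3.92 / 437) * 100
R = 0.897 %FS

0.897 %FS


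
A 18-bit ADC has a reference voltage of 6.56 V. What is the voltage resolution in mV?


The resolution (LSB) of an ADC is Vref / 2^n.
LSB = 6.56 / 2^18
LSB = 6.56 / 262144
LSB = 2.502e-05 V = 0.02502441 mV

0.02502441 mV


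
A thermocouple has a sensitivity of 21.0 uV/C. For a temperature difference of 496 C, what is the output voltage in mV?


The thermocouple output V = sensitivity * dT.
V = 21.0 uV/C * 496 C
V = 10416.0 uV
V = 10.416 mV

10.416 mV


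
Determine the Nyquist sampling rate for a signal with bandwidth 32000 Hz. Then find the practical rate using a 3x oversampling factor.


By Nyquist theorem, fs_min = 2 * fmax.
fs_min = 2 * 32000 = 64000 Hz
Practical rate = 3 * fs_min = 3 * 64000 = 192000 Hz

fs_min = 64000 Hz, fs_practical = 192000 Hz


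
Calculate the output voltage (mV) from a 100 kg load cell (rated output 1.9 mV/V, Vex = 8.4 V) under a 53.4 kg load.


Vout = rated_output * Vex * (load / capacity).
Vout = 1.9 * 8.4 * (53.4 / 100)
Vout = 1.9 * 8.4 * 0.534
Vout = 8.523 mV

8.523 mV


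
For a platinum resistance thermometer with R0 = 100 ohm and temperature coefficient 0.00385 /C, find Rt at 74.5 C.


The RTD equation: Rt = R0 * (1 + alpha * T).
Rt = 100 * (1 + 0.00385 * 74.5)
Rt = 100 * (1 + 0.286825)
Rt = 100 * 1.286825
Rt = 128.682 ohm

128.682 ohm


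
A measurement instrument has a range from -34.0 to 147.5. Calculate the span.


Span = upper range - lower range.
Span = 147.5 - (-34.0)
Span = 181.5

181.5


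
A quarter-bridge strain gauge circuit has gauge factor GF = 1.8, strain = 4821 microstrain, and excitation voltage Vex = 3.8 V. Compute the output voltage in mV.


Quarter bridge output: Vout = (GF * epsilon * Vex) / 4.
Vout = (1.8 * 4821e-6 * 3.8) / 4
Vout = 0.03297564 / 4 V
Vout = 0.00824391 V = 8.2439 mV

8.2439 mV


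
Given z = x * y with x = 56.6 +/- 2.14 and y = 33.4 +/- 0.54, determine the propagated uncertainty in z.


For a product z = x*y, the relative uncertainty is:
uz/z = sqrt((ux/x)^2 + (uy/y)^2)
Relative uncertainties: ux/x = 2.14/56.6 = 0.037809
uy/y = 0.54/33.4 = 0.016168
z = 56.6 * 33.4 = 1890.4
uz = 1890.4 * sqrt(0.037809^2 + 0.016168^2) = 77.737

77.737


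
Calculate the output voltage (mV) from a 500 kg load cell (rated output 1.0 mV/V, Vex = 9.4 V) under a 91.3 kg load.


Vout = rated_output * Vex * (load / capacity).
Vout = 1.0 * 9.4 * (91.3 / 500)
Vout = 1.0 * 9.4 * 0.1826
Vout = 1.716 mV

1.716 mV


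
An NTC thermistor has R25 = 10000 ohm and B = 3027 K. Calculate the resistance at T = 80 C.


NTC thermistor equation: Rt = R25 * exp(B * (1/T - 1/T25)).
T in Kelvin: 353.15 K, T25 = 298.15 K
1/T - 1/T25 = 1/353.15 - 1/298.15 = -0.00052236
B * (1/T - 1/T25) = 3027 * -0.00052236 = -1.5812
Rt = 10000 * exp(-1.5812) = 2057.3 ohm

2057.3 ohm


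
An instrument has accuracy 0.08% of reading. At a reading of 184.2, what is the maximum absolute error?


Absolute error = (accuracy% / 100) * reading.
Error = (0.08 / 100) * 184.2
Error = 0.0008 * 184.2
Error = 0.1474

0.1474


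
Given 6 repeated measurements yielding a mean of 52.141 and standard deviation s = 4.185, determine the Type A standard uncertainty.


The standard uncertainty for Type A evaluation is u = s / sqrt(n).
u = 4.185 / sqrt(6)
u = 4.185 / 2.4495
u = 1.7085

1.7085


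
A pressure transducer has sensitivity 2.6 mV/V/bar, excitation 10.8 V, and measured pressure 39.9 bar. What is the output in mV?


Output = sensitivity * Vex * P.
Vout = 2.6 * 10.8 * 39.9
Vout = 28.08 * 39.9
Vout = 1120.39 mV

1120.39 mV


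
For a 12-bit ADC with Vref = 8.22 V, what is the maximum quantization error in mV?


The maximum quantization error is +/- LSB/2.
LSB = Vref / 2^n = 8.22 / 4096 = 0.00200684 V
Max error = LSB / 2 = 0.00200684 / 2 = 0.00100342 V
Max error = 1.0034 mV

1.0034 mV


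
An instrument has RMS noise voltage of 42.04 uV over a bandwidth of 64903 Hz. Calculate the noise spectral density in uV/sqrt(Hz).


Noise spectral density = Vrms / sqrt(BW).
NSD = 42.04 / sqrt(64903)
NSD = 42.04 / 254.7607
NSD = 0.165 uV/sqrt(Hz)

0.165 uV/sqrt(Hz)


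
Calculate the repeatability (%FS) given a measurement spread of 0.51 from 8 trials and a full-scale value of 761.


Repeatability = (spread / full scale) * 100%.
R = (0.51 / 761) * 100
R = 0.067 %FS

0.067 %FS


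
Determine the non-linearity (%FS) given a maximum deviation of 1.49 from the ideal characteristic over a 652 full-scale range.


Linearity error = (max deviation / full scale) * 100%.
Linearity = (1.49 / 652) * 100
Linearity = 0.229 %FS

0.229 %FS


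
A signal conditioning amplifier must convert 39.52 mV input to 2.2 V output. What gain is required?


Gain = Vout / Vin (converting to same units).
G = 2.2 V / 39.52 mV
G = 2200.0 mV / 39.52 mV
G = 55.67

55.67


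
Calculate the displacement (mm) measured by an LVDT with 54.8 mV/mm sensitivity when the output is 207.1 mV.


Displacement = Vout / sensitivity.
d = 207.1 / 54.8
d = 3.779 mm

3.779 mm


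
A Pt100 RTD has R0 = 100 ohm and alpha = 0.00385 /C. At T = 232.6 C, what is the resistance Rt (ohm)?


The RTD equation: Rt = R0 * (1 + alpha * T).
Rt = 100 * (1 + 0.00385 * 232.6)
Rt = 100 * (1 + 0.89551)
Rt = 100 * 1.89551
Rt = 189.551 ohm

189.551 ohm


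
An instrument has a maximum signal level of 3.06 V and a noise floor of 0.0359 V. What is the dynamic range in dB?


Dynamic range = 20 * log10(Vmax / Vnoise).
DR = 20 * log10(3.06 / 0.0359)
DR = 20 * log10(85.24)
DR = 38.61 dB

38.61 dB


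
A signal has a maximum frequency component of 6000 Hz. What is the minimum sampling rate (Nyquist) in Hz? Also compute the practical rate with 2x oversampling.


By Nyquist theorem, fs_min = 2 * fmax.
fs_min = 2 * 6000 = 12000 Hz
Practical rate = 2 * fs_min = 2 * 12000 = 24000 Hz

fs_min = 12000 Hz, fs_practical = 24000 Hz


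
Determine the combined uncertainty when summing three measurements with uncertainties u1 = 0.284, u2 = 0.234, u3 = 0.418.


For a sum of independent quantities, uc = sqrt(u1^2 + u2^2 + u3^2).
uc = sqrt(0.284^2 + 0.234^2 + 0.418^2)
uc = sqrt(0.080656 + 0.054756 + 0.174724)
uc = 0.5569

0.5569


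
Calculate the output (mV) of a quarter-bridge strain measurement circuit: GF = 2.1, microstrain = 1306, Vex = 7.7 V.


Quarter bridge output: Vout = (GF * epsilon * Vex) / 4.
Vout = (2.1 * 1306e-6 * 7.7) / 4
Vout = 0.02111802 / 4 V
Vout = 0.00527951 V = 5.2795 mV

5.2795 mV


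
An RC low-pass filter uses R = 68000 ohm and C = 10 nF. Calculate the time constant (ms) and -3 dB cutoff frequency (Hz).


Time constant: tau = R * C.
tau = 68000 * 1.00e-08 = 0.00068 s
tau = 0.68 ms
Cutoff frequency: fc = 1 / (2*pi*R*C).
fc = 1 / (2*pi*0.00068) = 234.05 Hz

tau = 0.68 ms, fc = 234.05 Hz


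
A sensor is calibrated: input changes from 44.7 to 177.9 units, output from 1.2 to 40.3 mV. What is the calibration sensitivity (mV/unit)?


Sensitivity = (y2 - y1) / (x2 - x1).
S = (40.3 - 1.2) / (177.9 - 44.7)
S = 39.1 / 133.2
S = 0.2935 mV/unit

0.2935 mV/unit


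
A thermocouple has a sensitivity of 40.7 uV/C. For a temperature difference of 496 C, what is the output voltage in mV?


The thermocouple output V = sensitivity * dT.
V = 40.7 uV/C * 496 C
V = 20187.2 uV
V = 20.187 mV

20.187 mV


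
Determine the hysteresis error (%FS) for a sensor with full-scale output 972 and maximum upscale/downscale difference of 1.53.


Hysteresis = (max difference / full scale) * 100%.
H = (1.53 / 972) * 100
H = 0.157 %FS

0.157 %FS


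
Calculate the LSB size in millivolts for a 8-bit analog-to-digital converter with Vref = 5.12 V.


The resolution (LSB) of an ADC is Vref / 2^n.
LSB = 5.12 / 2^8
LSB = 5.12 / 256
LSB = 0.02 V = 20.0 mV

20.0 mV


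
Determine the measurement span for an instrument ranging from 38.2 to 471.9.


Span = upper range - lower range.
Span = 471.9 - (38.2)
Span = 433.7

433.7


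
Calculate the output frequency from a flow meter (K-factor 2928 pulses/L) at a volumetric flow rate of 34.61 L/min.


Frequency = K * Q / 60 (converting L/min to L/s).
f = 2928 * 34.61 / 60
f = 101338.08 / 60
f = 1688.97 Hz

1688.97 Hz


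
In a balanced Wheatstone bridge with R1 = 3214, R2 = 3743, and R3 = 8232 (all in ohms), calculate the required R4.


At balance: R1*R4 = R2*R3, so R4 = R2*R3/R1.
R4 = 3743 * 8232 / 3214
R4 = 30812376 / 3214
R4 = 9586.92 ohm

9586.92 ohm


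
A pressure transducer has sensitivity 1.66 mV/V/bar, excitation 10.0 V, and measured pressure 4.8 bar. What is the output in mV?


Output = sensitivity * Vex * P.
Vout = 1.66 * 10.0 * 4.8
Vout = 16.6 * 4.8
Vout = 79.68 mV

79.68 mV


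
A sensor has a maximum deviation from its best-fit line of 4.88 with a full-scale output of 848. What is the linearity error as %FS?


Linearity error = (max deviation / full scale) * 100%.
Linearity = (4.88 / 848) * 100
Linearity = 0.575 %FS

0.575 %FS


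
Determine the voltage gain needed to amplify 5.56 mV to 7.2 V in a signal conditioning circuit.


Gain = Vout / Vin (converting to same units).
G = 7.2 V / 5.56 mV
G = 7200.0 mV / 5.56 mV
G = 1294.96

1294.96


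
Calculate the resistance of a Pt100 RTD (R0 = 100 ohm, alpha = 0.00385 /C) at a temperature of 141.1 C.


The RTD equation: Rt = R0 * (1 + alpha * T).
Rt = 100 * (1 + 0.00385 * 141.1)
Rt = 100 * (1 + 0.543235)
Rt = 100 * 1.543235
Rt = 154.324 ohm

154.324 ohm


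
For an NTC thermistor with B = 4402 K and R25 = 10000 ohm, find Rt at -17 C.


NTC thermistor equation: Rt = R25 * exp(B * (1/T - 1/T25)).
T in Kelvin: 256.15 K, T25 = 298.15 K
1/T - 1/T25 = 1/256.15 - 1/298.15 = 0.00054995
B * (1/T - 1/T25) = 4402 * 0.00054995 = 2.4209
Rt = 10000 * exp(2.4209) = 112555.7 ohm

112555.7 ohm


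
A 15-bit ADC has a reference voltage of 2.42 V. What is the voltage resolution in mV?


The resolution (LSB) of an ADC is Vref / 2^n.
LSB = 2.42 / 2^15
LSB = 2.42 / 32768
LSB = 7.385e-05 V = 0.07385254 mV

0.07385254 mV


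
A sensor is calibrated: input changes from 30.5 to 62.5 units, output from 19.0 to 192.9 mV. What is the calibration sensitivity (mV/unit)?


Sensitivity = (y2 - y1) / (x2 - x1).
S = (192.9 - 19.0) / (62.5 - 30.5)
S = 173.9 / 32.0
S = 5.4344 mV/unit

5.4344 mV/unit


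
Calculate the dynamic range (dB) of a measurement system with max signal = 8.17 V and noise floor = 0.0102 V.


Dynamic range = 20 * log10(Vmax / Vnoise).
DR = 20 * log10(8.17 / 0.0102)
DR = 20 * log10(800.98)
DR = 58.07 dB

58.07 dB


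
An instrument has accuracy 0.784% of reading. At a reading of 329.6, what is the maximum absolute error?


Absolute error = (accuracy% / 100) * reading.
Error = (0.784 / 100) * 329.6
Error = 0.00784 * 329.6
Error = 2.5841

2.5841


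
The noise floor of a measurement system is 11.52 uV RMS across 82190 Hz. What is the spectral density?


Noise spectral density = Vrms / sqrt(BW).
NSD = 11.52 / sqrt(82190)
NSD = 11.52 / 286.688
NSD = 0.0402 uV/sqrt(Hz)

0.0402 uV/sqrt(Hz)


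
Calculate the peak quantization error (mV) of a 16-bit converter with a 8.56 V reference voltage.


The maximum quantization error is +/- LSB/2.
LSB = Vref / 2^n = 8.56 / 65536 = 0.00013062 V
Max error = LSB / 2 = 0.00013062 / 2 = 6.531e-05 V
Max error = 0.0653 mV

0.0653 mV


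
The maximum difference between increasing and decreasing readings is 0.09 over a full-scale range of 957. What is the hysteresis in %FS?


Hysteresis = (max difference / full scale) * 100%.
H = (0.09 / 957) * 100
H = 0.009 %FS

0.009 %FS


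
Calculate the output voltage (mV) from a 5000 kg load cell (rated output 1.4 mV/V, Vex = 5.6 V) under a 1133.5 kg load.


Vout = rated_output * Vex * (load / capacity).
Vout = 1.4 * 5.6 * (1133.5 / 5000)
Vout = 1.4 * 5.6 * 0.2267
Vout = 1.777 mV

1.777 mV


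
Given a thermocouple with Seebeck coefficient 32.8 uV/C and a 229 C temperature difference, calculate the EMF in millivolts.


The thermocouple output V = sensitivity * dT.
V = 32.8 uV/C * 229 C
V = 7511.2 uV
V = 7.511 mV

7.511 mV


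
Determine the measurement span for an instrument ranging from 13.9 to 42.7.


Span = upper range - lower range.
Span = 42.7 - (13.9)
Span = 28.8

28.8


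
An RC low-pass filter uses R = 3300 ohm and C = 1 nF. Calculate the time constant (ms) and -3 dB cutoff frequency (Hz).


Time constant: tau = R * C.
tau = 3300 * 1.00e-09 = 3.3e-06 s
tau = 0.0033 ms
Cutoff frequency: fc = 1 / (2*pi*R*C).
fc = 1 / (2*pi*3.3e-06) = 48228.77 Hz

tau = 0.0033 ms, fc = 48228.77 Hz


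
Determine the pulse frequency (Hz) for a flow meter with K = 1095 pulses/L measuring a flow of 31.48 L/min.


Frequency = K * Q / 60 (converting L/min to L/s).
f = 1095 * 31.48 / 60
f = 34470.6 / 60
f = 574.51 Hz

574.51 Hz


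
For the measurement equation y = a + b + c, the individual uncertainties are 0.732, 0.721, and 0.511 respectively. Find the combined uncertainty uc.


For a sum of independent quantities, uc = sqrt(u1^2 + u2^2 + u3^2).
uc = sqrt(0.732^2 + 0.721^2 + 0.511^2)
uc = sqrt(0.535824 + 0.519841 + 0.261121)
uc = 1.1475

1.1475


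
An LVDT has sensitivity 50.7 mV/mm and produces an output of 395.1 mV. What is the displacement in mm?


Displacement = Vout / sensitivity.
d = 395.1 / 50.7
d = 7.793 mm

7.793 mm


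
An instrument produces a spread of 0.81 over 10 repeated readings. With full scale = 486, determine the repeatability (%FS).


Repeatability = (spread / full scale) * 100%.
R = (0.81 / 486) * 100
R = 0.167 %FS

0.167 %FS


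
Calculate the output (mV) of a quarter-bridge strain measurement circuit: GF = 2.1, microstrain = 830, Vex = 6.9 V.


Quarter bridge output: Vout = (GF * epsilon * Vex) / 4.
Vout = (2.1 * 830e-6 * 6.9) / 4
Vout = 0.0120267 / 4 V
Vout = 0.00300668 V = 3.0067 mV

3.0067 mV


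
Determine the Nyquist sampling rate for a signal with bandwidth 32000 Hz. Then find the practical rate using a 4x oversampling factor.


By Nyquist theorem, fs_min = 2 * fmax.
fs_min = 2 * 32000 = 64000 Hz
Practical rate = 4 * fs_min = 4 * 64000 = 256000 Hz

fs_min = 64000 Hz, fs_practical = 256000 Hz


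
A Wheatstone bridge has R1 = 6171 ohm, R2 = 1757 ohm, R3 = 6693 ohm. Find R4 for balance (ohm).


At balance: R1*R4 = R2*R3, so R4 = R2*R3/R1.
R4 = 1757 * 6693 / 6171
R4 = 11759601 / 6171
R4 = 1905.62 ohm

1905.62 ohm


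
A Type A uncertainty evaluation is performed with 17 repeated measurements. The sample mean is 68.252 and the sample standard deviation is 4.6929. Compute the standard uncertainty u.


The standard uncertainty for Type A evaluation is u = s / sqrt(n).
u = 4.6929 / sqrt(17)
u = 4.6929 / 4.1231
u = 1.1382

1.1382


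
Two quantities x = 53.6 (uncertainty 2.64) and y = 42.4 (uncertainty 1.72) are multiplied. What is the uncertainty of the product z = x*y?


For a product z = x*y, the relative uncertainty is:
uz/z = sqrt((ux/x)^2 + (uy/y)^2)
Relative uncertainties: ux/x = 2.64/53.6 = 0.049254
uy/y = 1.72/42.4 = 0.040566
z = 53.6 * 42.4 = 2272.6
uz = 2272.6 * sqrt(0.049254^2 + 0.040566^2) = 145.014

145.014


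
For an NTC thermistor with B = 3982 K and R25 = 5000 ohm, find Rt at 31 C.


NTC thermistor equation: Rt = R25 * exp(B * (1/T - 1/T25)).
T in Kelvin: 304.15 K, T25 = 298.15 K
1/T - 1/T25 = 1/304.15 - 1/298.15 = -6.617e-05
B * (1/T - 1/T25) = 3982 * -6.617e-05 = -0.2635
Rt = 5000 * exp(-0.2635) = 3841.9 ohm

3841.9 ohm


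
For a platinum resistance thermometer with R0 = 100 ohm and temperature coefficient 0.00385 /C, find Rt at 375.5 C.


The RTD equation: Rt = R0 * (1 + alpha * T).
Rt = 100 * (1 + 0.00385 * 375.5)
Rt = 100 * (1 + 1.445675)
Rt = 100 * 2.445675
Rt = 244.567 ohm

244.567 ohm


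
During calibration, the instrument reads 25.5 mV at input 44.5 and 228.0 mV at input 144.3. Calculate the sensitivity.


Sensitivity = (y2 - y1) / (x2 - x1).
S = (228.0 - 25.5) / (144.3 - 44.5)
S = 202.5 / 99.8
S = 2.0291 mV/unit

2.0291 mV/unit


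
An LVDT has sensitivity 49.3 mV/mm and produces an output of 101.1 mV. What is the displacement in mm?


Displacement = Vout / sensitivity.
d = 101.1 / 49.3
d = 2.051 mm

2.051 mm


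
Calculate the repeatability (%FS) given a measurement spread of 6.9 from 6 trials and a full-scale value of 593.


Repeatability = (spread / full scale) * 100%.
R = (6.9 / 593) * 100
R = 1.164 %FS

1.164 %FS


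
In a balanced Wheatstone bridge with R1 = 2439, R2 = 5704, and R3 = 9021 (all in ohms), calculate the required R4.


At balance: R1*R4 = R2*R3, so R4 = R2*R3/R1.
R4 = 5704 * 9021 / 2439
R4 = 51455784 / 2439
R4 = 21097.08 ohm

21097.08 ohm


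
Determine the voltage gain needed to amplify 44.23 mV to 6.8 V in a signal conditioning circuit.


Gain = Vout / Vin (converting to same units).
G = 6.8 V / 44.23 mV
G = 6800.0 mV / 44.23 mV
G = 153.74

153.74


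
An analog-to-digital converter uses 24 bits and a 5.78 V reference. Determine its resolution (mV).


The resolution (LSB) of an ADC is Vref / 2^n.
LSB = 5.78 / 2^24
LSB = 5.78 / 16777216
LSB = 3.4e-07 V = 0.00034451 mV

0.00034451 mV


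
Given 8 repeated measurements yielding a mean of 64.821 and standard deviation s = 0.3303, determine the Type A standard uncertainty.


The standard uncertainty for Type A evaluation is u = s / sqrt(n).
u = 0.3303 / sqrt(8)
u = 0.3303 / 2.8284
u = 0.1168

0.1168


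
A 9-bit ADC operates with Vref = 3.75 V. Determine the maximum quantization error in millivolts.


The maximum quantization error is +/- LSB/2.
LSB = Vref / 2^n = 3.75 / 512 = 0.00732422 V
Max error = LSB / 2 = 0.00732422 / 2 = 0.00366211 V
Max error = 3.6621 mV

3.6621 mV


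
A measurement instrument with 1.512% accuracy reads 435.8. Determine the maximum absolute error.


Absolute error = (accuracy% / 100) * reading.
Error = (1.512 / 100) * 435.8
Error = 0.01512 * 435.8
Error = 6.5893

6.5893


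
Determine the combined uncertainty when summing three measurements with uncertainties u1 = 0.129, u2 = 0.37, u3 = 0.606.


For a sum of independent quantities, uc = sqrt(u1^2 + u2^2 + u3^2).
uc = sqrt(0.129^2 + 0.37^2 + 0.606^2)
uc = sqrt(0.016641 + 0.1369 + 0.367236)
uc = 0.7216

0.7216


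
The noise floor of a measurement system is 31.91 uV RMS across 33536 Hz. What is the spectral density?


Noise spectral density = Vrms / sqrt(BW).
NSD = 31.91 / sqrt(33536)
NSD = 31.91 / 183.1284
NSD = 0.1742 uV/sqrt(Hz)

0.1742 uV/sqrt(Hz)


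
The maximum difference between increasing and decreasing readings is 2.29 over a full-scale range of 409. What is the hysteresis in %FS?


Hysteresis = (max difference / full scale) * 100%.
H = (2.29 / 409) * 100
H = 0.56 %FS

0.56 %FS


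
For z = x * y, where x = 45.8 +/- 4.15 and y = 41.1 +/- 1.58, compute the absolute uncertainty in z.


For a product z = x*y, the relative uncertainty is:
uz/z = sqrt((ux/x)^2 + (uy/y)^2)
Relative uncertainties: ux/x = 4.15/45.8 = 0.090611
uy/y = 1.58/41.1 = 0.038443
z = 45.8 * 41.1 = 1882.4
uz = 1882.4 * sqrt(0.090611^2 + 0.038443^2) = 185.281

185.281


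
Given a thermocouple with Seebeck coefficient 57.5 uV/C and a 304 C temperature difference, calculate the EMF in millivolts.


The thermocouple output V = sensitivity * dT.
V = 57.5 uV/C * 304 C
V = 17480.0 uV
V = 17.48 mV

17.48 mV


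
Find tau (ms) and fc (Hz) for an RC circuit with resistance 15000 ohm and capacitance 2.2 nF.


Time constant: tau = R * C.
tau = 15000 * 2.20e-09 = 3.3e-05 s
tau = 0.033 ms
Cutoff frequency: fc = 1 / (2*pi*R*C).
fc = 1 / (2*pi*3.3e-05) = 4822.88 Hz

tau = 0.033 ms, fc = 4822.88 Hz


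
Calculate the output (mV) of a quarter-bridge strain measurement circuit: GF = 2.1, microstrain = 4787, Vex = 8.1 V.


Quarter bridge output: Vout = (GF * epsilon * Vex) / 4.
Vout = (2.1 * 4787e-6 * 8.1) / 4
Vout = 0.08142687 / 4 V
Vout = 0.02035672 V = 20.3567 mV

20.3567 mV


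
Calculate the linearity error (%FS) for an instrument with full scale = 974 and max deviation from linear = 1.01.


Linearity error = (max deviation / full scale) * 100%.
Linearity = (1.01 / 974) * 100
Linearity = 0.104 %FS

0.104 %FS


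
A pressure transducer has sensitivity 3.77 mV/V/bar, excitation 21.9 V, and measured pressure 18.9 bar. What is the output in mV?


Output = sensitivity * Vex * P.
Vout = 3.77 * 21.9 * 18.9
Vout = 82.563 * 18.9
Vout = 1560.44 mV

1560.44 mV


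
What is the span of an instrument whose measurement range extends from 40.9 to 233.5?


Span = upper range - lower range.
Span = 233.5 - (40.9)
Span = 192.6

192.6


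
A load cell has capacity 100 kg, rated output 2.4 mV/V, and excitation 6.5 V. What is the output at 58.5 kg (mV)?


Vout = rated_output * Vex * (load / capacity).
Vout = 2.4 * 6.5 * (58.5 / 100)
Vout = 2.4 * 6.5 * 0.585
Vout = 9.126 mV

9.126 mV


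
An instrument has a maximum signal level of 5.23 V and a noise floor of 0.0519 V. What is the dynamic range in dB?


Dynamic range = 20 * log10(Vmax / Vnoise).
DR = 20 * log10(5.23 / 0.0519)
DR = 20 * log10(100.77)
DR = 40.07 dB

40.07 dB


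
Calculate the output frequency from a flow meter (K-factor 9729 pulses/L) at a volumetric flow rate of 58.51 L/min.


Frequency = K * Q / 60 (converting L/min to L/s).
f = 9729 * 58.51 / 60
f = 569243.79 / 60
f = 9487.4 Hz

9487.4 Hz


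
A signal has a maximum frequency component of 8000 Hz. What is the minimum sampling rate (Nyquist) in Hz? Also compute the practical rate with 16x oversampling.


By Nyquist theorem, fs_min = 2 * fmax.
fs_min = 2 * 8000 = 16000 Hz
Practical rate = 16 * fs_min = 16 * 16000 = 256000 Hz

fs_min = 16000 Hz, fs_practical = 256000 Hz


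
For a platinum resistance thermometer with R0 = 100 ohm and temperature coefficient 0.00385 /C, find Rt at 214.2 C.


The RTD equation: Rt = R0 * (1 + alpha * T).
Rt = 100 * (1 + 0.00385 * 214.2)
Rt = 100 * (1 + 0.82467)
Rt = 100 * 1.82467
Rt = 182.467 ohm

182.467 ohm


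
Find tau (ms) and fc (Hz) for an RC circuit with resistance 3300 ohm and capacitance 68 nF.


Time constant: tau = R * C.
tau = 3300 * 6.80e-08 = 0.0002244 s
tau = 0.2244 ms
Cutoff frequency: fc = 1 / (2*pi*R*C).
fc = 1 / (2*pi*0.0002244) = 709.25 Hz

tau = 0.2244 ms, fc = 709.25 Hz


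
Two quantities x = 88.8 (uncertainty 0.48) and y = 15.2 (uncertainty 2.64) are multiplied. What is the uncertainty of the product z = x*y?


For a product z = x*y, the relative uncertainty is:
uz/z = sqrt((ux/x)^2 + (uy/y)^2)
Relative uncertainties: ux/x = 0.48/88.8 = 0.005405
uy/y = 2.64/15.2 = 0.173684
z = 88.8 * 15.2 = 1349.8
uz = 1349.8 * sqrt(0.005405^2 + 0.173684^2) = 234.546

234.546


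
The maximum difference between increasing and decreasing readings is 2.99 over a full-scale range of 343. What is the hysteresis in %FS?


Hysteresis = (max difference / full scale) * 100%.
H = (2.99 / 343) * 100
H = 0.872 %FS

0.872 %FS


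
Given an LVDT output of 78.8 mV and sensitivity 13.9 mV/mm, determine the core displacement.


Displacement = Vout / sensitivity.
d = 78.8 / 13.9
d = 5.669 mm

5.669 mm


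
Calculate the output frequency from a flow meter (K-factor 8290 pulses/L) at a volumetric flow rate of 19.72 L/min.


Frequency = K * Q / 60 (converting L/min to L/s).
f = 8290 * 19.72 / 60
f = 163478.8 / 60
f = 2724.65 Hz

2724.65 Hz


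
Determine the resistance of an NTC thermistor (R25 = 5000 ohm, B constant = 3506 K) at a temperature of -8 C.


NTC thermistor equation: Rt = R25 * exp(B * (1/T - 1/T25)).
T in Kelvin: 265.15 K, T25 = 298.15 K
1/T - 1/T25 = 1/265.15 - 1/298.15 = 0.00041743
B * (1/T - 1/T25) = 3506 * 0.00041743 = 1.4635
Rt = 5000 * exp(1.4635) = 21605.8 ohm

21605.8 ohm


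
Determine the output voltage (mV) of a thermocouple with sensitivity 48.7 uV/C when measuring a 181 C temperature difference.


The thermocouple output V = sensitivity * dT.
V = 48.7 uV/C * 181 C
V = 8814.7 uV
V = 8.815 mV

8.815 mV


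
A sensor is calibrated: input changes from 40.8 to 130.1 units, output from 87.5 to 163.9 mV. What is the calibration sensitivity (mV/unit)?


Sensitivity = (y2 - y1) / (x2 - x1).
S = (163.9 - 87.5) / (130.1 - 40.8)
S = 76.4 / 89.3
S = 0.8555 mV/unit

0.8555 mV/unit


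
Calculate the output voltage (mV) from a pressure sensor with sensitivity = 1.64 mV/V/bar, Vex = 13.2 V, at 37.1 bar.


Output = sensitivity * Vex * P.
Vout = 1.64 * 13.2 * 37.1
Vout = 21.648 * 37.1
Vout = 803.14 mV

803.14 mV


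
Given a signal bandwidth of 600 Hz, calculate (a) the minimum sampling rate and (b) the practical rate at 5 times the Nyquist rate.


By Nyquist theorem, fs_min = 2 * fmax.
fs_min = 2 * 600 = 1200 Hz
Practical rate = 5 * fs_min = 5 * 1200 = 6000 Hz

fs_min = 1200 Hz, fs_practical = 6000 Hz


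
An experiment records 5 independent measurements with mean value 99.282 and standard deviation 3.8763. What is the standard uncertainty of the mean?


The standard uncertainty for Type A evaluation is u = s / sqrt(n).
u = 3.8763 / sqrt(5)
u = 3.8763 / 2.2361
u = 1.7335

1.7335


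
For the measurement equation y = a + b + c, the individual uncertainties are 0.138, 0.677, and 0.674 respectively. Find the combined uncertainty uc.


For a sum of independent quantities, uc = sqrt(u1^2 + u2^2 + u3^2).
uc = sqrt(0.138^2 + 0.677^2 + 0.674^2)
uc = sqrt(0.019044 + 0.458329 + 0.454276)
uc = 0.9652

0.9652


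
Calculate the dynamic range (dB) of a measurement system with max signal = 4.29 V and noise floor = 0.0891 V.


Dynamic range = 20 * log10(Vmax / Vnoise).
DR = 20 * log10(4.29 / 0.0891)
DR = 20 * log10(48.15)
DR = 33.65 dB

33.65 dB


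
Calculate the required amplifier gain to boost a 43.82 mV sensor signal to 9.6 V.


Gain = Vout / Vin (converting to same units).
G = 9.6 V / 43.82 mV
G = 9600.0 mV / 43.82 mV
G = 219.08

219.08


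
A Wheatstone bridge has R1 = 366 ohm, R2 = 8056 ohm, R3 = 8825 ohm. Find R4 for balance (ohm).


At balance: R1*R4 = R2*R3, so R4 = R2*R3/R1.
R4 = 8056 * 8825 / 366
R4 = 71094200 / 366
R4 = 194246.45 ohm

194246.45 ohm


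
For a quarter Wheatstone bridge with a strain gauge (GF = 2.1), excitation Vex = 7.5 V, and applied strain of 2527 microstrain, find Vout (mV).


Quarter bridge output: Vout = (GF * epsilon * Vex) / 4.
Vout = (2.1 * 2527e-6 * 7.5) / 4
Vout = 0.03980025 / 4 V
Vout = 0.00995006 V = 9.9501 mV

9.9501 mV


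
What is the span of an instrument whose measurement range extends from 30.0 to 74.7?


Span = upper range - lower range.
Span = 74.7 - (30.0)
Span = 44.7

44.7


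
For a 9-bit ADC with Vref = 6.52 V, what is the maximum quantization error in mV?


The maximum quantization error is +/- LSB/2.
LSB = Vref / 2^n = 6.52 / 512 = 0.01273437 V
Max error = LSB / 2 = 0.01273437 / 2 = 0.00636719 V
Max error = 6.3672 mV

6.3672 mV


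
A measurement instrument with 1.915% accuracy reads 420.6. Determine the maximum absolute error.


Absolute error = (accuracy% / 100) * reading.
Error = (1.915 / 100) * 420.6
Error = 0.01915 * 420.6
Error = 8.0545

8.0545


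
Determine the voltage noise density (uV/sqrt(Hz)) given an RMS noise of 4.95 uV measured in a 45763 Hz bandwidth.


Noise spectral density = Vrms / sqrt(BW).
NSD = 4.95 / sqrt(45763)
NSD = 4.95 / 213.9229
NSD = 0.0231 uV/sqrt(Hz)

0.0231 uV/sqrt(Hz)


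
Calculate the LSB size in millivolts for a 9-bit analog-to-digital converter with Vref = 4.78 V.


The resolution (LSB) of an ADC is Vref / 2^n.
LSB = 4.78 / 2^9
LSB = 4.78 / 512
LSB = 0.00933594 V = 9.3359375 mV

9.3359375 mV


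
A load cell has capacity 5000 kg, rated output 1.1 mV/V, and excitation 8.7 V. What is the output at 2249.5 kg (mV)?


Vout = rated_output * Vex * (load / capacity).
Vout = 1.1 * 8.7 * (2249.5 / 5000)
Vout = 1.1 * 8.7 * 0.4499
Vout = 4.306 mV

4.306 mV


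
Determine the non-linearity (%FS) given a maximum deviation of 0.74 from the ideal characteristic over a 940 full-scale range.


Linearity error = (max deviation / full scale) * 100%.
Linearity = (0.74 / 940) * 100
Linearity = 0.079 %FS

0.079 %FS


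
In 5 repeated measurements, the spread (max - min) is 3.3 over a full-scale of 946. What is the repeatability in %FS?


Repeatability = (spread / full scale) * 100%.
R = (3.3 / 946) * 100
R = 0.349 %FS

0.349 %FS


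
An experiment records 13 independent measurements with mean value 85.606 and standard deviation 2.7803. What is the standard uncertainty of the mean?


The standard uncertainty for Type A evaluation is u = s / sqrt(n).
u = 2.7803 / sqrt(13)
u = 2.7803 / 3.6056
u = 0.7711

0.7711


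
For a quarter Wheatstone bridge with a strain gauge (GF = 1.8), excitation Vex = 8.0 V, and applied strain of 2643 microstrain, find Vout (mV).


Quarter bridge output: Vout = (GF * epsilon * Vex) / 4.
Vout = (1.8 * 2643e-6 * 8.0) / 4
Vout = 0.0380592 / 4 V
Vout = 0.0095148 V = 9.5148 mV

9.5148 mV


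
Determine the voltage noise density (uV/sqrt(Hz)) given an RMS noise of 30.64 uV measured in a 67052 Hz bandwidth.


Noise spectral density = Vrms / sqrt(BW).
NSD = 30.64 / sqrt(67052)
NSD = 30.64 / 258.944
NSD = 0.1183 uV/sqrt(Hz)

0.1183 uV/sqrt(Hz)


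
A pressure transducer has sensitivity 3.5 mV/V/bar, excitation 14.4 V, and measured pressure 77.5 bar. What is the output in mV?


Output = sensitivity * Vex * P.
Vout = 3.5 * 14.4 * 77.5
Vout = 50.4 * 77.5
Vout = 3906.0 mV

3906.0 mV


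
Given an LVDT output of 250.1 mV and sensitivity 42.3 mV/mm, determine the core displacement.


Displacement = Vout / sensitivity.
d = 250.1 / 42.3
d = 5.913 mm

5.913 mm


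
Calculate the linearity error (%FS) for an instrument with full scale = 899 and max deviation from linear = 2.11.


Linearity error = (max deviation / full scale) * 100%.
Linearity = (2.11 / 899) * 100
Linearity = 0.235 %FS

0.235 %FS


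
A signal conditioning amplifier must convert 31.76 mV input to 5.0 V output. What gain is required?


Gain = Vout / Vin (converting to same units).
G = 5.0 V / 31.76 mV
G = 5000.0 mV / 31.76 mV
G = 157.43

157.43


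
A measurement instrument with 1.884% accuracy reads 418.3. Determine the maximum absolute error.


Absolute error = (accuracy% / 100) * reading.
Error = (1.884 / 100) * 418.3
Error = 0.01884 * 418.3
Error = 7.8808

7.8808


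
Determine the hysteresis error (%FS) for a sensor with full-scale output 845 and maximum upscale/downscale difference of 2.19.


Hysteresis = (max difference / full scale) * 100%.
H = (2.19 / 845) * 100
H = 0.259 %FS

0.259 %FS


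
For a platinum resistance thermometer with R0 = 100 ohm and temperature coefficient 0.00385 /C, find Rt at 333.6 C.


The RTD equation: Rt = R0 * (1 + alpha * T).
Rt = 100 * (1 + 0.00385 * 333.6)
Rt = 100 * (1 + 1.28436)
Rt = 100 * 2.28436
Rt = 228.436 ohm

228.436 ohm


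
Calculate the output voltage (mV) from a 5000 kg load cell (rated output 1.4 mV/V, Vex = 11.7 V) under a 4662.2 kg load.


Vout = rated_output * Vex * (load / capacity).
Vout = 1.4 * 11.7 * (4662.2 / 5000)
Vout = 1.4 * 11.7 * 0.93244
Vout = 15.273 mV

15.273 mV


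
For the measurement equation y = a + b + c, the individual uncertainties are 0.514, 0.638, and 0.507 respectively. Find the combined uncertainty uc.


For a sum of independent quantities, uc = sqrt(u1^2 + u2^2 + u3^2).
uc = sqrt(0.514^2 + 0.638^2 + 0.507^2)
uc = sqrt(0.264196 + 0.407044 + 0.257049)
uc = 0.9635

0.9635


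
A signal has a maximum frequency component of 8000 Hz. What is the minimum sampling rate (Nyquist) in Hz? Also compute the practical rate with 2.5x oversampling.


By Nyquist theorem, fs_min = 2 * fmax.
fs_min = 2 * 8000 = 16000 Hz
Practical rate = 2.5 * fs_min = 2.5 * 16000 = 40000 Hz

fs_min = 16000 Hz, fs_practical = 40000 Hz


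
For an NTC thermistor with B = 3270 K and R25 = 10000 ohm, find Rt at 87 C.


NTC thermistor equation: Rt = R25 * exp(B * (1/T - 1/T25)).
T in Kelvin: 360.15 K, T25 = 298.15 K
1/T - 1/T25 = 1/360.15 - 1/298.15 = -0.0005774
B * (1/T - 1/T25) = 3270 * -0.0005774 = -1.8881
Rt = 10000 * exp(-1.8881) = 1513.6 ohm

1513.6 ohm


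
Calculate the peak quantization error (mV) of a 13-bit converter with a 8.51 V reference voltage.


The maximum quantization error is +/- LSB/2.
LSB = Vref / 2^n = 8.51 / 8192 = 0.00103882 V
Max error = LSB / 2 = 0.00103882 / 2 = 0.00051941 V
Max error = 0.5194 mV

0.5194 mV


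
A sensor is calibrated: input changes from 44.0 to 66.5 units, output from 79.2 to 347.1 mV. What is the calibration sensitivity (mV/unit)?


Sensitivity = (y2 - y1) / (x2 - x1).
S = (347.1 - 79.2) / (66.5 - 44.0)
S = 267.9 / 22.5
S = 11.9067 mV/unit

11.9067 mV/unit


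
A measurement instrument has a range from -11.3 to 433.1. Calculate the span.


Span = upper range - lower range.
Span = 433.1 - (-11.3)
Span = 444.4

444.4


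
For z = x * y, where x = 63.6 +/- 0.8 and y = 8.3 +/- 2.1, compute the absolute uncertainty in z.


For a product z = x*y, the relative uncertainty is:
uz/z = sqrt((ux/x)^2 + (uy/y)^2)
Relative uncertainties: ux/x = 0.8/63.6 = 0.012579
uy/y = 2.1/8.3 = 0.253012
z = 63.6 * 8.3 = 527.9
uz = 527.9 * sqrt(0.012579^2 + 0.253012^2) = 133.725

133.725


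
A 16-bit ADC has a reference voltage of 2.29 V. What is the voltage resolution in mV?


The resolution (LSB) of an ADC is Vref / 2^n.
LSB = 2.29 / 2^16
LSB = 2.29 / 65536
LSB = 3.494e-05 V = 0.03494263 mV

0.03494263 mV


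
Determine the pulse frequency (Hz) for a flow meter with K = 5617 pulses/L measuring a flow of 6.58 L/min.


Frequency = K * Q / 60 (converting L/min to L/s).
f = 5617 * 6.58 / 60
f = 36959.86 / 60
f = 616.0 Hz

616.0 Hz


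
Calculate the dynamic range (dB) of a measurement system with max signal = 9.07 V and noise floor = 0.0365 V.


Dynamic range = 20 * log10(Vmax / Vnoise).
DR = 20 * log10(9.07 / 0.0365)
DR = 20 * log10(248.49)
DR = 47.91 dB

47.91 dB


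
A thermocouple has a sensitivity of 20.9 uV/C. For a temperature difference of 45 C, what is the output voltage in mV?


The thermocouple output V = sensitivity * dT.
V = 20.9 uV/C * 45 C
V = 940.5 uV
V = 0.94 mV

0.94 mV


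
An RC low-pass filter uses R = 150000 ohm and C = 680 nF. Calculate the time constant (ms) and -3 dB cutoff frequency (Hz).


Time constant: tau = R * C.
tau = 150000 * 6.80e-07 = 0.102 s
tau = 102.0 ms
Cutoff frequency: fc = 1 / (2*pi*R*C).
fc = 1 / (2*pi*0.102) = 1.56 Hz

tau = 102.0 ms, fc = 1.56 Hz


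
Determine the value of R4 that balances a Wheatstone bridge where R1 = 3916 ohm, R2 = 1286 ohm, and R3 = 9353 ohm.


At balance: R1*R4 = R2*R3, so R4 = R2*R3/R1.
R4 = 1286 * 9353 / 3916
R4 = 12027958 / 3916
R4 = 3071.49 ohm

3071.49 ohm


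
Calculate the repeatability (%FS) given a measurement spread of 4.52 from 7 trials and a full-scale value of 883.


Repeatability = (spread / full scale) * 100%.
R = (4.52 / 883) * 100
R = 0.512 %FS

0.512 %FS


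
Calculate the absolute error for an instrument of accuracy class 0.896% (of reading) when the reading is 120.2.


Absolute error = (accuracy% / 100) * reading.
Error = (0.896 / 100) * 120.2
Error = 0.00896 * 120.2
Error = 1.077

1.077
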